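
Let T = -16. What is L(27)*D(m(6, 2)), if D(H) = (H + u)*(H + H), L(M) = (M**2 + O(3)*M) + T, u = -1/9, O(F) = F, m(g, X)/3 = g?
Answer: 511336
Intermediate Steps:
m(g, X) = 3*g
u = -1/9 (u = -1*1/9 = -1/9 ≈ -0.11111)
L(M) = -16 + M**2 + 3*M (L(M) = (M**2 + 3*M) - 16 = -16 + M**2 + 3*M)
D(H) = 2*H*(-1/9 + H) (D(H) = (H - 1/9)*(H + H) = (-1/9 + H)*(2*H) = 2*H*(-1/9 + H))
L(27)*D(m(6, 2)) = (-16 + 27**2 + 3*27)*(2*(3*6)*(-1 + 9*(3*6))/9) = (-16 + 729 + 81)*((2/9)*18*(-1 + 9*18)) = 794*((2/9)*18*(-1 + 162)) = 794*((2/9)*18*161) = 794*644 = 511336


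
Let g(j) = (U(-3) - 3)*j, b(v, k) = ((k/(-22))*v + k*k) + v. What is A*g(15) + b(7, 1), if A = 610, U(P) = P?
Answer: -1207631/22 ≈ -54892.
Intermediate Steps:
b(v, k) = v + k**2 - k*v/22 (b(v, k) = ((k*(-1/22))*v + k**2) + v = ((-k/22)*v + k**2) + v = (-k*v/22 + k**2) + v = (k**2 - k*v/22) + v = v + k**2 - k*v/22)
g(j) = -6*j (g(j) = (-3 - 3)*j = -6*j)
A*g(15) + b(7, 1) = 610*(-6*15) + (7 + 1**2 - 1/22*1*7) = 610*(-90) + (7 + 1 - 7/22) = -54900 + 169/22 = -1207631/22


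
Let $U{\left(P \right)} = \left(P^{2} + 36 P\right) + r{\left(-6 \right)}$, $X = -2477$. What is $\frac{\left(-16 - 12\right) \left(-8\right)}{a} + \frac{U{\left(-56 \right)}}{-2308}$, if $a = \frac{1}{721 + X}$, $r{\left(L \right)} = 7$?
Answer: $- \frac{907839079}{2308} \approx -3.9334 \cdot 10^{5}$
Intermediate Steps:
$a = - \frac{1}{1756}$ ($a = \frac{1}{721 - 2477} = \frac{1}{-1756} = - \frac{1}{1756} \approx -0.00056948$)
$U{\left(P \right)} = 7 + P^{2} + 36 P$ ($U{\left(P \right)} = \left(P^{2} + 36 P\right) + 7 = 7 + P^{2} + 36 P$)
$\frac{\left(-16 - 12\right) \left(-8\right)}{a} + \frac{U{\left(-56 \right)}}{-2308} = \frac{\left(-16 - 12\right) \left(-8\right)}{- \frac{1}{1756}} + \frac{7 + \left(-56\right)^{2} + 36 \left(-56\right)}{-2308} = \left(-28\right) \left(-8\right) \left(-1756\right) + \left(7 + 3136 - 2016\right) \left(- \frac{1}{2308}\right) = 224 \left(-1756\right) + 1127 \left(- \frac{1}{2308}\right) = -393344 - \frac{1127}{2308} = - \frac{907839079}{2308}$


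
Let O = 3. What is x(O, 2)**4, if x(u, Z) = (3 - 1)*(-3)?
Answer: 1296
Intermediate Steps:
x(u, Z) = -6 (x(u, Z) = 2*(-3) = -6)
x(O, 2)**4 = (-6)**4 = 1296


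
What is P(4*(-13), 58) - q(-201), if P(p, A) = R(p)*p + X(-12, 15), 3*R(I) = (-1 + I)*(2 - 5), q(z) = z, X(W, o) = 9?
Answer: -2546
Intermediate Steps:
R(I) = 1 - I (R(I) = ((-1 + I)*(2 - 5))/3 = ((-1 + I)*(-3))/3 = (3 - 3*I)/3 = 1 - I)
P(p, A) = 9 + p*(1 - p) (P(p, A) = (1 - p)*p + 9 = p*(1 - p) + 9 = 9 + p*(1 - p))
P(4*(-13), 58) - q(-201) = (9 - 4*(-13)*(-1 + 4*(-13))) - 1*(-201) = (9 - 1*(-52)*(-1 - 52)) + 201 = (9 - 1*(-52)*(-53)) + 201 = (9 - 2756) + 201 = -2747 + 201 = -2546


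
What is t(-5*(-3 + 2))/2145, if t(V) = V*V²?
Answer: 25/429 ≈ 0.058275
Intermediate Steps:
t(V) = V³
t(-5*(-3 + 2))/2145 = (-5*(-3 + 2))³/2145 = (-5*(-1))³*(1/2145) = 5³*(1/2145) = 125*(1/2145) = 25/429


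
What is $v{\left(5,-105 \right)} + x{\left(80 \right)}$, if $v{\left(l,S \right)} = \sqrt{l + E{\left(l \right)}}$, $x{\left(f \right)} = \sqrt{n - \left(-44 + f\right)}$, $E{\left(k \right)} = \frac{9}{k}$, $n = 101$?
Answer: $\sqrt{65} + \frac{\sqrt{170}}{5} \approx 10.67$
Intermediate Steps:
$x{\left(f \right)} = \sqrt{145 - f}$ ($x{\left(f \right)} = \sqrt{101 - \left(-44 + f\right)} = \sqrt{145 - f}$)
$v{\left(l,S \right)} = \sqrt{l + \frac{9}{l}}$
$v{\left(5,-105 \right)} + x{\left(80 \right)} = \sqrt{5 + \frac{9}{5}} + \sqrt{145 - 80} = \sqrt{5 + 9 \cdot \frac{1}{5}} + \sqrt{145 - 80} = \sqrt{5 + \frac{9}{5}} + \sqrt{65} = \sqrt{\frac{34}{5}} + \sqrt{65} = \frac{\sqrt{170}}{5} + \sqrt{65} = \sqrt{65} + \frac{\sqrt{170}}{5}$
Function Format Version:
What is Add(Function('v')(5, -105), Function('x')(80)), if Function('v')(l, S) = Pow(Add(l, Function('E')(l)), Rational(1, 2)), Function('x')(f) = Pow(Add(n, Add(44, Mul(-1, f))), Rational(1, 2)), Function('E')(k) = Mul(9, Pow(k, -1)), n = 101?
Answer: Add(Pow(65, Rational(1, 2)), Mul(Rational(1, 5), Pow(170, Rational(1, 2)))) ≈ 10.670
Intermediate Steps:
Function('x')(f) = Pow(Add(145, Mul(-1, f)), Rational(1, 2)) (Function('x')(f) = Pow(Add(101, Add(44, Mul(-1, f))), Rational(1, 2)) = Pow(Add(145, Mul(-1, f)), Rational(1, 2)))
Function('v')(l, S) = Pow(Add(l, Mul(9, Pow(l, -1))), Rational(1, 2))
Add(Function('v')(5, -105), Function('x')(80)) = Add(Pow(Add(5, Mul(9, Pow(5, -1))), Rational(1, 2)), Pow(Add(145, Mul(-1, 80)), Rational(1, 2))) = Add(Pow(Add(5, Mul(9, Rational(1, 5))), Rational(1, 2)), Pow(Add(145, -80), Rational(1, 2))) = Add(Pow(Add(5, Rational(9, 5)), Rational(1, 2)), Pow(65, Rational(1, 2))) = Add(Pow(Rational(34, 5), Rational(1, 2)), Pow(65, Rational(1, 2))) = Add(Mul(Rational(1, 5), Pow(170, Rational(1, 2))), Pow(65, Rational(1, 2))) = Add(Pow(65, Rational(1, 2)), Mul(Rational(1, 5), Pow(170, Rational(1, 2))))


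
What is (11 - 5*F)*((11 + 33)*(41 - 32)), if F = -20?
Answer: 43956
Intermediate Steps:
(11 - 5*F)*((11 + 33)*(41 - 32)) = (11 - 5*(-20))*((11 + 33)*(41 - 32)) = (11 + 100)*(44*9) = 111*396 = 43956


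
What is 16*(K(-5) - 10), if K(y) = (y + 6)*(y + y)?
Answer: -320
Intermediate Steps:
K(y) = 2*y*(6 + y) (K(y) = (6 + y)*(2*y) = 2*y*(6 + y))
16*(K(-5) - 10) = 16*(2*(-5)*(6 - 5) - 10) = 16*(2*(-5)*1 - 10) = 16*(-10 - 10) = 16*(-20) = -320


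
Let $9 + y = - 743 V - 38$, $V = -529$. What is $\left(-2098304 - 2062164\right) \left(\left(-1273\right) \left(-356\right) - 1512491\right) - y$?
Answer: $4407195840804$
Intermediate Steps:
$y = 393000$ ($y = -9 - -393009 = -9 + \left(393047 - 38\right) = -9 + 393009 = 393000$)
$\left(-2098304 - 2062164\right) \left(\left(-1273\right) \left(-356\right) - 1512491\right) - y = \left(-2098304 - 2062164\right) \left(\left(-1273\right) \left(-356\right) - 1512491\right) - 393000 = - 4160468 \left(453188 - 1512491\right) - 393000 = \left(-4160468\right) \left(-1059303\right) - 393000 = 4407196233804 - 393000 = 4407195840804$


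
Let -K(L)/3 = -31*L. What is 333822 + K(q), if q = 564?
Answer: 386274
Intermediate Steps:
K(L) = 93*L (K(L) = -(-93)*L = 93*L)
333822 + K(q) = 333822 + 93*564 = 333822 + 52452 = 386274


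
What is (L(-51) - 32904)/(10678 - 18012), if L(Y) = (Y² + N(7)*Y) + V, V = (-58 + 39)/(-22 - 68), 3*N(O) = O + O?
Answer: 2748671/660060 ≈ 4.1643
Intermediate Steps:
N(O) = 2*O/3 (N(O) = (O + O)/3 = (2*O)/3 = 2*O/3)
V = 19/90 (V = -19/(-90) = -19*(-1/90) = 19/90 ≈ 0.21111)
L(Y) = 19/90 + Y² + 14*Y/3 (L(Y) = (Y² + ((⅔)*7)*Y) + 19/90 = (Y² + 14*Y/3) + 19/90 = 19/90 + Y² + 14*Y/3)
(L(-51) - 32904)/(10678 - 18012) = ((19/90 + (-51)² + (14/3)*(-51)) - 32904)/(10678 - 18012) = ((19/90 + 2601 - 238) - 32904)/(-7334) = (212689/90 - 32904)*(-1/7334) = -2748671/90*(-1/7334) = 2748671/660060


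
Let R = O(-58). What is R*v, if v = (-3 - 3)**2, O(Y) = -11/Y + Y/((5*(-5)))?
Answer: 65502/725 ≈ 90.348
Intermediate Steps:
O(Y) = -11/Y - Y/25 (O(Y) = -11/Y + Y/(-25) = -11/Y + Y*(-1/25) = -11/Y - Y/25)
R = 3639/1450 (R = -11/(-58) - 1/25*(-58) = -11*(-1/58) + 58/25 = 11/58 + 58/25 = 3639/1450 ≈ 2.5097)
v = 36 (v = (-6)**2 = 36)
R*v = (3639/1450)*36 = 65502/725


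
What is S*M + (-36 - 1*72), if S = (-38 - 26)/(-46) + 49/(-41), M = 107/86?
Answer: -8738789/81098 ≈ -107.76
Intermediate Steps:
M = 107/86 (M = 107*(1/86) = 107/86 ≈ 1.2442)
S = 185/943 (S = -64*(-1/46) + 49*(-1/41) = 32/23 - 49/41 = 185/943 ≈ 0.19618)
S*M + (-36 - 1*72) = (185/943)*(107/86) + (-36 - 1*72) = 19795/81098 + (-36 - 72) = 19795/81098 - 108 = -8738789/81098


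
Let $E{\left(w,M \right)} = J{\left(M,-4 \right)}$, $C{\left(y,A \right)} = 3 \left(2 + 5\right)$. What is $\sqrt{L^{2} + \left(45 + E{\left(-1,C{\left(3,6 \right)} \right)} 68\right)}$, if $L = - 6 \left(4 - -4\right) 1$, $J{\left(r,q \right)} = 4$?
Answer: $\sqrt{2621} \approx 51.196$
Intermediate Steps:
$C{\left(y,A \right)} = 21$ ($C{\left(y,A \right)} = 3 \cdot 7 = 21$)
$L = -48$ ($L = - 6 \left(4 + 4\right) 1 = \left(-6\right) 8 \cdot 1 = \left(-48\right) 1 = -48$)
$E{\left(w,M \right)} = 4$
$\sqrt{L^{2} + \left(45 + E{\left(-1,C{\left(3,6 \right)} \right)} 68\right)} = \sqrt{\left(-48\right)^{2} + \left(45 + 4 \cdot 68\right)} = \sqrt{2304 + \left(45 + 272\right)} = \sqrt{2304 + 317} = \sqrt{2621}$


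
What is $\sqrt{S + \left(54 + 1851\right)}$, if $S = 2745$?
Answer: $5 \sqrt{186} \approx 68.191$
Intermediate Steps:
$\sqrt{S + \left(54 + 1851\right)} = \sqrt{2745 + \left(54 + 1851\right)} = \sqrt{2745 + 1905} = \sqrt{4650} = 5 \sqrt{186}$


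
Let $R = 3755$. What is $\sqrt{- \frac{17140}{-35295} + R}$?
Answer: $\frac{\sqrt{187133899407}}{7059} \approx 61.282$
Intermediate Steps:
$\sqrt{- \frac{17140}{-35295} + R} = \sqrt{- \frac{17140}{-35295} + 3755} = \sqrt{\left(-17140\right) \left(- \frac{1}{35295}\right) + 3755} = \sqrt{\frac{3428}{7059} + 3755} = \sqrt{\frac{26509973}{7059}} = \frac{\sqrt{187133899407}}{7059}$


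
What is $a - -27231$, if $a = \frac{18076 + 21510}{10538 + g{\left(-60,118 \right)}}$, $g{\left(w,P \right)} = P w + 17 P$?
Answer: $\frac{74414885}{2732} \approx 27238.0$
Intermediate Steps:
$g{\left(w,P \right)} = 17 P + P w$
$a = \frac{19793}{2732}$ ($a = \frac{18076 + 21510}{10538 + 118 \left(17 - 60\right)} = \frac{39586}{10538 + 118 \left(-43\right)} = \frac{39586}{10538 - 5074} = \frac{39586}{5464} = 39586 \cdot \frac{1}{5464} = \frac{19793}{2732} \approx 7.2449$)
$a - -27231 = \frac{19793}{2732} - -27231 = \frac{19793}{2732} + 27231 = \frac{74414885}{2732}$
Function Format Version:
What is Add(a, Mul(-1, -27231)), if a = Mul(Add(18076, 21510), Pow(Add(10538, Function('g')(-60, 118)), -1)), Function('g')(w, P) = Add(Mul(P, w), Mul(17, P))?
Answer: Rational(74414885, 2732) ≈ 27238.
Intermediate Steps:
Function('g')(w, P) = Add(Mul(17, P), Mul(P, w))
a = Rational(19793, 2732) (a = Mul(Add(18076, 21510), Pow(Add(10538, Mul(118, Add(17, -60))), -1)) = Mul(39586, Pow(Add(10538, Mul(118, -43)), -1)) = Mul(39586, Pow(Add(10538, -5074), -1)) = Mul(39586, Pow(5464, -1)) = Mul(39586, Rational(1, 5464)) = Rational(19793, 2732) ≈ 7.2449)
Add(a, Mul(-1, -27231)) = Add(Rational(19793, 2732), Mul(-1, -27231)) = Add(Rational(19793, 2732), 27231) = Rational(74414885, 2732)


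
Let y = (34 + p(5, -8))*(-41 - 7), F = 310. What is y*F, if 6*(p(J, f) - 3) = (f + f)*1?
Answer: -510880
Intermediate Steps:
p(J, f) = 3 + f/3 (p(J, f) = 3 + ((f + f)*1)/6 = 3 + ((2*f)*1)/6 = 3 + (2*f)/6 = 3 + f/3)
y = -1648 (y = (34 + (3 + (⅓)*(-8)))*(-41 - 7) = (34 + (3 - 8/3))*(-48) = (34 + ⅓)*(-48) = (103/3)*(-48) = -1648)
y*F = -1648*310 = -510880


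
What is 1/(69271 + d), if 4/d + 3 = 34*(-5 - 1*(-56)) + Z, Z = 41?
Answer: 443/30687054 ≈ 1.4436e-5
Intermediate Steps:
d = 1/443 (d = 4/(-3 + (34*(-5 - 1*(-56)) + 41)) = 4/(-3 + (34*(-5 + 56) + 41)) = 4/(-3 + (34*51 + 41)) = 4/(-3 + (1734 + 41)) = 4/(-3 + 1775) = 4/1772 = 4*(1/1772) = 1/443 ≈ 0.0022573)
1/(69271 + d) = 1/(69271 + 1/443) = 1/(30687054/443) = 443/30687054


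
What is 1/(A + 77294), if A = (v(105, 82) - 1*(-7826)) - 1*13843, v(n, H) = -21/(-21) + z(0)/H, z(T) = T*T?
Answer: 1/71278 ≈ 1.4030e-5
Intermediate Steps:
z(T) = T**2
v(n, H) = 1 (v(n, H) = -21/(-21) + 0**2/H = -21*(-1/21) + 0/H = 1 + 0 = 1)
A = -6016 (A = (1 - 1*(-7826)) - 1*13843 = (1 + 7826) - 13843 = 7827 - 13843 = -6016)
1/(A + 77294) = 1/(-6016 + 77294) = 1/71278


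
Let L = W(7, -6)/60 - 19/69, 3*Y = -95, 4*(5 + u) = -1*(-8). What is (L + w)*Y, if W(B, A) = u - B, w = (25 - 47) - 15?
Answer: 490865/414 ≈ 1185.7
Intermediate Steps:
u = -3 (u = -5 + (-1*(-8))/4 = -5 + (1/4)*8 = -5 + 2 = -3)
w = -37 (w = -22 - 15 = -37)
Y = -95/3 (Y = (1/3)*(-95) = -95/3 ≈ -31.667)
W(B, A) = -3 - B
L = -61/138 (L = (-3 - 1*7)/60 - 19/69 = (-3 - 7)*(1/60) - 19*1/69 = -10*1/60 - 19/69 = -1/6 - 19/69 = -61/138 ≈ -0.44203)
(L + w)*Y = (-61/138 - 37)*(-95/3) = -5167/138*(-95/3) = 490865/414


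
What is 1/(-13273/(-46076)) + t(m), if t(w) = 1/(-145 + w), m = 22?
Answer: 5654075/1632579 ≈ 3.4633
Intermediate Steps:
1/(-13273/(-46076)) + t(m) = 1/(-13273/(-46076)) + 1/(-145 + 22) = 1/(-13273*(-1/46076)) + 1/(-123) = 1/(13273/46076) - 1/123 = 46076/13273 - 1/123 = 5654075/1632579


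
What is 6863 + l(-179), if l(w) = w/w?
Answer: 6864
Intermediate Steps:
l(w) = 1
6863 + l(-179) = 6863 + 1 = 6864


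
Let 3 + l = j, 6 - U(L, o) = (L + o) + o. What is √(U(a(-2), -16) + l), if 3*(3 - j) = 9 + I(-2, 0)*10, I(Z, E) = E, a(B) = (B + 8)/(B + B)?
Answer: √146/2 ≈ 6.0415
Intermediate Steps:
a(B) = (8 + B)/(2*B) (a(B) = (8 + B)/((2*B)) = (8 + B)*(1/(2*B)) = (8 + B)/(2*B))
U(L, o) = 6 - L - 2*o (U(L, o) = 6 - ((L + o) + o) = 6 - (L + 2*o) = 6 + (-L - 2*o) = 6 - L - 2*o)
j = 0 (j = 3 - (9 + 0*10)/3 = 3 - (9 + 0)/3 = 3 - ⅓*9 = 3 - 3 = 0)
l = -3 (l = -3 + 0 = -3)
√(U(a(-2), -16) + l) = √((6 - (8 - 2)/(2*(-2)) - 2*(-16)) - 3) = √((6 - (-1)*6/(2*2) + 32) - 3) = √((6 - 1*(-3/2) + 32) - 3) = √((6 + 3/2 + 32) - 3) = √(79/2 - 3) = √(73/2) = √146/2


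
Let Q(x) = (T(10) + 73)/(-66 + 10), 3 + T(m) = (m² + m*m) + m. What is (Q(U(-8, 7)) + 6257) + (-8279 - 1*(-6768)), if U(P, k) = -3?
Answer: 4741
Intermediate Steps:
T(m) = -3 + m + 2*m² (T(m) = -3 + ((m² + m*m) + m) = -3 + ((m² + m²) + m) = -3 + (2*m² + m) = -3 + (m + 2*m²) = -3 + m + 2*m²)
Q(x) = -5 (Q(x) = ((-3 + 10 + 2*10²) + 73)/(-66 + 10) = ((-3 + 10 + 2*100) + 73)/(-56) = ((-3 + 10 + 200) + 73)*(-1/56) = (207 + 73)*(-1/56) = 280*(-1/56) = -5)
(Q(U(-8, 7)) + 6257) + (-8279 - 1*(-6768)) = (-5 + 6257) + (-8279 - 1*(-6768)) = 6252 + (-8279 + 6768) = 6252 - 1511 = 4741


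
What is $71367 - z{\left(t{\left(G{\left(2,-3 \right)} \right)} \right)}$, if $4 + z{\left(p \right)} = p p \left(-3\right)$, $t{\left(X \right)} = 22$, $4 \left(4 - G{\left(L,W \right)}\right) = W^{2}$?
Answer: $72823$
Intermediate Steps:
$G{\left(L,W \right)} = 4 - \frac{W^{2}}{4}$
$z{\left(p \right)} = -4 - 3 p^{2}$ ($z{\left(p \right)} = -4 + p p \left(-3\right) = -4 + p^{2} \left(-3\right) = -4 - 3 p^{2}$)
$71367 - z{\left(t{\left(G{\left(2,-3 \right)} \right)} \right)} = 71367 - \left(-4 - 3 \cdot 22^{2}\right) = 71367 - \left(-4 - 1452\right) = 71367 - -1456 = 71367 + 1456 = 72823$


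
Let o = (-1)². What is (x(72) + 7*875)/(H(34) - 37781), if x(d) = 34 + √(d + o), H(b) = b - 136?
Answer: -6159/37883 - √73/37883 ≈ -0.16281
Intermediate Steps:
o = 1
H(b) = -136 + b
x(d) = 34 + √(1 + d) (x(d) = 34 + √(d + 1) = 34 + √(1 + d))
(x(72) + 7*875)/(H(34) - 37781) = ((34 + √(1 + 72)) + 7*875)/((-136 + 34) - 37781) = ((34 + √73) + 6125)/(-102 - 37781) = (6159 + √73)/(-37883) = (6159 + √73)*(-1/37883) = -6159/37883 - √73/37883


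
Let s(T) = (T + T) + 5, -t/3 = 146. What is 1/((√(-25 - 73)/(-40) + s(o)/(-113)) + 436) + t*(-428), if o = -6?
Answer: 364134038359122984/1942421125681 + 1787660*I*√2/1942421125681 ≈ 1.8746e+5 + 1.3015e-6*I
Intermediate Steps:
t = -438 (t = -3*146 = -438)
s(T) = 5 + 2*T (s(T) = 2*T + 5 = 5 + 2*T)
1/((√(-25 - 73)/(-40) + s(o)/(-113)) + 436) + t*(-428) = 1/((√(-25 - 73)/(-40) + (5 + 2*(-6))/(-113)) + 436) - 438*(-428) = 1/((√(-98)*(-1/40) + (5 - 12)*(-1/113)) + 436) + 187464 = 1/(((7*I*√2)*(-1/40) - 7*(-1/113)) + 436) + 187464 = 1/((-7*I*√2/40 + 7/113) + 436) + 187464 = 1/((7/113 - 7*I*√2/40) + 436) + 187464 = 1/(49275/113 - 7*I*√2/40) + 187464 = 187464 + 1/(49275/113 - 7*I*√2/40)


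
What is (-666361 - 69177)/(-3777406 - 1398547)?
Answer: 735538/5175953 ≈ 0.14211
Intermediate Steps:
(-666361 - 69177)/(-3777406 - 1398547) = -735538/(-5175953) = -735538*(-1/5175953) = 735538/5175953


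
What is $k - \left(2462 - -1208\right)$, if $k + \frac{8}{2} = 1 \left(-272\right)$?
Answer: $-3946$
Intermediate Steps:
$k = -276$ ($k = -4 + 1 \left(-272\right) = -4 - 272 = -276$)
$k - \left(2462 - -1208\right) = -276 - \left(2462 - -1208\right) = -276 - \left(2462 + 1208\right) = -276 - 3670 = -3946$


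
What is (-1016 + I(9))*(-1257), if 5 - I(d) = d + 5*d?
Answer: 1338705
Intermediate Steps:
I(d) = 5 - 6*d (I(d) = 5 - (d + 5*d) = 5 - 6*d)
(-1016 + I(9))*(-1257) = (-1016 + (5 - 6*9))*(-1257) = (-1016 + (5 - 54))*(-1257) = (-1016 - 49)*(-1257) = -1065*(-1257) = 1338705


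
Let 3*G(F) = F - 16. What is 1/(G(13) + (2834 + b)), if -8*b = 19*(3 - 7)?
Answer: 2/5685 ≈ 0.00035180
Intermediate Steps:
b = 19/2 (b = -19*(3 - 7)/8 = -19*(-4)/8 = -⅛*(-76) = 19/2 ≈ 9.5000)
G(F) = -16/3 + F/3 (G(F) = (F - 16)/3 = (-16 + F)/3 = -16/3 + F/3)
1/(G(13) + (2834 + b)) = 1/((-16/3 + (⅓)*13) + (2834 + 19/2)) = 1/((-16/3 + 13/3) + 5687/2) = 1/(-1 + 5687/2) = 1/(5685/2) = 2/5685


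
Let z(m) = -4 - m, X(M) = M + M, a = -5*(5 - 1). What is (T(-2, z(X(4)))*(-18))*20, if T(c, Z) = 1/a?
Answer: 18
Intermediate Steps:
a = -20 (a = -5*4 = -20)
X(M) = 2*M
T(c, Z) = -1/20 (T(c, Z) = 1/(-20) = -1/20)
(T(-2, z(X(4)))*(-18))*20 = -1/20*(-18)*20 = (9/10)*20 = 18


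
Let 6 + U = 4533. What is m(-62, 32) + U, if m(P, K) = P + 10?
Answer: 4475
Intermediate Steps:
m(P, K) = 10 + P
U = 4527 (U = -6 + 4533 = 4527)
m(-62, 32) + U = (10 - 62) + 4527 = -52 + 4527 = 4475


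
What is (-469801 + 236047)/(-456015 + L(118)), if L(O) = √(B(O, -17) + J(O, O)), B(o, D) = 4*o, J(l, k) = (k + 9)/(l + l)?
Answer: 2795166439240/5452902713509 + 155836*√731069/5452902713509 ≈ 0.51263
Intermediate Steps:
J(l, k) = (9 + k)/(2*l) (J(l, k) = (9 + k)/((2*l)) = (9 + k)*(1/(2*l)) = (9 + k)/(2*l))
L(O) = √(4*O + (9 + O)/(2*O))
(-469801 + 236047)/(-456015 + L(118)) = (-469801 + 236047)/(-456015 + √(2 + 16*118 + 18/118)/2) = -233754/(-456015 + √(2 + 1888 + 18*(1/118))/2) = -233754/(-456015 + √(2 + 1888 + 9/59)/2) = -233754/(-456015 + √(111519/59)/2) = -233754/(-456015 + (3*√731069/59)/2) = -233754/(-456015 + 3*√731069/118)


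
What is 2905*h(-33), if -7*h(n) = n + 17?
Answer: 6640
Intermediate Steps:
h(n) = -17/7 - n/7 (h(n) = -(n + 17)/7 = -(17 + n)/7 = -17/7 - n/7)
2905*h(-33) = 2905*(-17/7 - ⅐*(-33)) = 2905*(-17/7 + 33/7) = 2905*(16/7) = 6640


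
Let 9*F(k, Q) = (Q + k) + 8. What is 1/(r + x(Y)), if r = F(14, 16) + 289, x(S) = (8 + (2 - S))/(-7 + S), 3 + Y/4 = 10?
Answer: 63/18419 ≈ 0.0034204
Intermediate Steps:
Y = 28 (Y = -12 + 4*10 = -12 + 40 = 28)
F(k, Q) = 8/9 + Q/9 + k/9 (F(k, Q) = ((Q + k) + 8)/9 = (8 + Q + k)/9 = 8/9 + Q/9 + k/9)
x(S) = (10 - S)/(-7 + S)
r = 2639/9 (r = (8/9 + (1/9)*16 + (1/9)*14) + 289 = (8/9 + 16/9 + 14/9) + 289 = 38/9 + 289 = 2639/9 ≈ 293.22)
1/(r + x(Y)) = 1/(2639/9 + (10 - 1*28)/(-7 + 28)) = 1/(2639/9 + (10 - 28)/21) = 1/(2639/9 + (1/21)*(-18)) = 1/(2639/9 - 6/7) = 1/(18419/63) = 63/18419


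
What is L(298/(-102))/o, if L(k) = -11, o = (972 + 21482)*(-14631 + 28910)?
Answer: -11/320620666 ≈ -3.4308e-8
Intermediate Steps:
o = 320620666 (o = 22454*14279 = 320620666)
L(298/(-102))/o = -11/320620666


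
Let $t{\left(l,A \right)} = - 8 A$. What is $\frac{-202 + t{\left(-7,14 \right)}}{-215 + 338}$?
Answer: $- \frac{314}{123} \approx -2.5528$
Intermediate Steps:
$\frac{-202 + t{\left(-7,14 \right)}}{-215 + 338} = \frac{-202 - 112}{-215 + 338} = \frac{-202 - 112}{123} = \left(-314\right) \frac{1}{123} = - \frac{314}{123}$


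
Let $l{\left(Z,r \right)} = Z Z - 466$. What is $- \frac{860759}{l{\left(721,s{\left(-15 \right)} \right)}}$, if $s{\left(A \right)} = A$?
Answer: $- \frac{860759}{519375} \approx -1.6573$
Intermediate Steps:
$l{\left(Z,r \right)} = -466 + Z^{2}$ ($l{\left(Z,r \right)} = Z^{2} - 466 = -466 + Z^{2}$)
$- \frac{860759}{l{\left(721,s{\left(-15 \right)} \right)}} = - \frac{860759}{-466 + 721^{2}} = - \frac{860759}{-466 + 519841} = - \frac{860759}{519375}$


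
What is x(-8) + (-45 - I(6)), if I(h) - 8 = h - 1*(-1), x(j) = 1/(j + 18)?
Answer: -599/10 ≈ -59.900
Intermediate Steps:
x(j) = 1/(18 + j)
I(h) = 9 + h (I(h) = 8 + (h - 1*(-1)) = 8 + (h + 1) = 8 + (1 + h) = 9 + h)
x(-8) + (-45 - I(6)) = 1/(18 - 8) + (-45 - (9 + 6)) = 1/10 + (-45 - 1*15) = 1/10 + (-45 - 15) = 1/10 - 60 = -599/10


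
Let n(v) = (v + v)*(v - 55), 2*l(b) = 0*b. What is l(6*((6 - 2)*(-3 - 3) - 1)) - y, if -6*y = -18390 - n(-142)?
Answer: -37169/3 ≈ -12390.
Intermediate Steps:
l(b) = 0 (l(b) = (0*b)/2 = (½)*0 = 0)
n(v) = 2*v*(-55 + v) (n(v) = (2*v)*(-55 + v) = 2*v*(-55 + v))
y = 37169/3 (y = -(-18390 - 2*(-142)*(-55 - 142))/6 = -(-18390 - 2*(-142)*(-197))/6 = -(-18390 - 1*55948)/6 = -(-18390 - 55948)/6 = -⅙*(-74338) = 37169/3 ≈ 12390.)
l(6*((6 - 2)*(-3 - 3) - 1)) - y = 0 - 1*37169/3 = 0 - 37169/3 = -37169/3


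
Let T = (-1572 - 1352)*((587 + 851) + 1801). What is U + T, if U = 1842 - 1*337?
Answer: -9469331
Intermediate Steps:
T = -9470836 (T = -2924*(1438 + 1801) = -2924*3239 = -9470836)
U = 1505 (U = 1842 - 337 = 1505)
U + T = 1505 - 9470836 = -9469331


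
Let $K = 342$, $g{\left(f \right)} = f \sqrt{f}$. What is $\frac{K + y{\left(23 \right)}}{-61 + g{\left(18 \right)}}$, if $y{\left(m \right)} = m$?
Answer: $\frac{22265}{2111} + \frac{19710 \sqrt{2}}{2111} \approx 23.751$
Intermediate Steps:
$g{\left(f \right)} = f^{\frac{3}{2}}$
$\frac{K + y{\left(23 \right)}}{-61 + g{\left(18 \right)}} = \frac{342 + 23}{-61 + 18^{\frac{3}{2}}} = \frac{365}{-61 + 54 \sqrt{2}}$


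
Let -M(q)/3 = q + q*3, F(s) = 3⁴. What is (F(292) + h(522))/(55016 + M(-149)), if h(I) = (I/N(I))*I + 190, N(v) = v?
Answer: 793/56804 ≈ 0.013960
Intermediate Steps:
F(s) = 81
M(q) = -12*q (M(q) = -3*(q + q*3) = -3*(q + 3*q) = -12*q)
h(I) = 190 + I (h(I) = (I/I)*I + 190 = 1*I + 190 = I + 190 = 190 + I)
(F(292) + h(522))/(55016 + M(-149)) = (81 + (190 + 522))/(55016 - 12*(-149)) = (81 + 712)/(55016 + 1788) = 793/56804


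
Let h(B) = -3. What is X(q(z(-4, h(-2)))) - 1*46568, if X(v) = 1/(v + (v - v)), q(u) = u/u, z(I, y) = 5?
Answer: -46567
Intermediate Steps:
q(u) = 1
X(v) = 1/v (X(v) = 1/(v + 0) = 1/v)
X(q(z(-4, h(-2)))) - 1*46568 = 1/1 - 1*46568 = 1 - 46568 = -46567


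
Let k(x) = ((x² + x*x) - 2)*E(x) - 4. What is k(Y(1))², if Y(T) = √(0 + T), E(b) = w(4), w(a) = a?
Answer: 16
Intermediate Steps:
E(b) = 4
Y(T) = √T
k(x) = -12 + 8*x² (k(x) = ((x² + x*x) - 2)*4 - 4 = ((x² + x²) - 2)*4 - 4 = (2*x² - 2)*4 - 4 = (-2 + 2*x²)*4 - 4 = (-8 + 8*x²) - 4 = -12 + 8*x²)
k(Y(1))² = (-12 + 8*(√1)²)² = (-12 + 8*1²)² = (-12 + 8*1)² = (-12 + 8)² = (-4)² = 16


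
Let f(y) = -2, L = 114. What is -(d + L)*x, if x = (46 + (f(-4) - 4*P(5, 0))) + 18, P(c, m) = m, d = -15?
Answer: -6138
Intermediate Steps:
x = 62 (x = (46 + (-2 - 4*0)) + 18 = (46 + (-2 + 0)) + 18 = (46 - 2) + 18 = 44 + 18 = 62)
-(d + L)*x = -(-15 + 114)*62 = -99*62 = -1*6138 = -6138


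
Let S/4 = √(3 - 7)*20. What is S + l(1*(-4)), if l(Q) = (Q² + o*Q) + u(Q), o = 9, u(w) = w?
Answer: -24 + 160*I ≈ -24.0 + 160.0*I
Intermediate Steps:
l(Q) = Q² + 10*Q (l(Q) = (Q² + 9*Q) + Q = Q² + 10*Q)
S = 160*I (S = 4*(√(3 - 7)*20) = 4*(√(-4)*20) = 4*((2*I)*20) = 4*(40*I) = 160*I ≈ 160.0*I)
S + l(1*(-4)) = 160*I + (1*(-4))*(10 + 1*(-4)) = 160*I - 4*(10 - 4) = 160*I - 4*6 = 160*I - 24 = -24 + 160*I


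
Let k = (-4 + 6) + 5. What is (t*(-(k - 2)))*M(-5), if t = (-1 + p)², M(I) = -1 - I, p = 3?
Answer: -80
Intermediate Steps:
k = 7 (k = 2 + 5 = 7)
t = 4 (t = (-1 + 3)² = 2² = 4)
(t*(-(k - 2)))*M(-5) = (4*(-(7 - 2)))*(-1 - 1*(-5)) = (4*(-1*5))*(-1 + 5) = (4*(-5))*4 = -20*4 = -80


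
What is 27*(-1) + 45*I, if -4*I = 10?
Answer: -279/2 ≈ -139.50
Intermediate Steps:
I = -5/2 (I = -¼*10 = -5/2 ≈ -2.5000)
27*(-1) + 45*I = 27*(-1) + 45*(-5/2) = -27 - 225/2 = -279/2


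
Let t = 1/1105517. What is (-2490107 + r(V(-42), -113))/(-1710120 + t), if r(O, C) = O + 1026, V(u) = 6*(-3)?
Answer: 2751741259183/1890566732039 ≈ 1.4555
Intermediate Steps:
t = 1/1105517 ≈ 9.0455e-7
V(u) = -18
r(O, C) = 1026 + O
(-2490107 + r(V(-42), -113))/(-1710120 + t) = (-2490107 + (1026 - 18))/(-1710120 + 1/1105517) = (-2490107 + 1008)/(-1890566732039/1105517) = -2489099*(-1105517/1890566732039) = 2751741259183/1890566732039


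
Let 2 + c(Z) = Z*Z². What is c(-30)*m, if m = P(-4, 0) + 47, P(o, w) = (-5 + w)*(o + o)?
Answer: -2349174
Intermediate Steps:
P(o, w) = 2*o*(-5 + w) (P(o, w) = (-5 + w)*(2*o) = 2*o*(-5 + w))
c(Z) = -2 + Z³ (c(Z) = -2 + Z*Z² = -2 + Z³)
m = 87 (m = 2*(-4)*(-5 + 0) + 47 = 2*(-4)*(-5) + 47 = 40 + 47 = 87)
c(-30)*m = (-2 + (-30)³)*87 = (-2 - 27000)*87 = -27002*87 = -2349174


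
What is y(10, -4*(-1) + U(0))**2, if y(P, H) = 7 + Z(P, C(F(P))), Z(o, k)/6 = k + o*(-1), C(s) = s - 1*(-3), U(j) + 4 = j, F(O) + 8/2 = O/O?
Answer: 2809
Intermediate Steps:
F(O) = -3 (F(O) = -4 + O/O = -4 + 1 = -3)
U(j) = -4 + j
C(s) = 3 + s (C(s) = s + 3 = 3 + s)
Z(o, k) = -6*o + 6*k (Z(o, k) = 6*(k + o*(-1)) = 6*(k - o) = -6*o + 6*k)
y(P, H) = 7 - 6*P (y(P, H) = 7 + (-6*P + 6*(3 - 3)) = 7 + (-6*P + 6*0) = 7 + (-6*P + 0) = 7 - 6*P)
y(10, -4*(-1) + U(0))**2 = (7 - 6*10)**2 = (7 - 60)**2 = (-53)**2 = 2809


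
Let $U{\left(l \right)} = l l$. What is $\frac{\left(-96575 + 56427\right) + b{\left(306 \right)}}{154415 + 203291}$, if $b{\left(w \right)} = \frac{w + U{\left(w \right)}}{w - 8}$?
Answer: $- \frac{5935081}{53298194} \approx -0.11136$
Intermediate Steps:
$U{\left(l \right)} = l^{2}$
$b{\left(w \right)} = \frac{w + w^{2}}{-8 + w}$ ($b{\left(w \right)} = \frac{w + w^{2}}{w - 8} = \frac{w + w^{2}}{-8 + w}$)
$\frac{\left(-96575 + 56427\right) + b{\left(306 \right)}}{154415 + 203291} = \frac{\left(-96575 + 56427\right) + \frac{306 \left(1 + 306\right)}{-8 + 306}}{154415 + 203291} = \frac{-40148 + 306 \cdot \frac{1}{298} \cdot 307}{357706} = \left(-40148 + 306 \cdot \frac{1}{298} \cdot 307\right) \frac{1}{357706} = \left(-40148 + \frac{46971}{149}\right) \frac{1}{357706} = \left(- \frac{5935081}{149}\right) \frac{1}{357706} = - \frac{5935081}{53298194}$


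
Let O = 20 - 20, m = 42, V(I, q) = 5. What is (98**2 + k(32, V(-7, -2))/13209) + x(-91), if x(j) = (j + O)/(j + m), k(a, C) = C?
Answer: 126883772/13209 ≈ 9605.9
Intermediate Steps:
O = 0
x(j) = j/(42 + j) (x(j) = (j + 0)/(j + 42) = j/(42 + j))
(98**2 + k(32, V(-7, -2))/13209) + x(-91) = (98**2 + 5/13209) - 91/(42 - 91) = (9604 + 5*(1/13209)) - 91/(-49) = (9604 + 5/13209) - 91*(-1/49) = 126859241/13209 + 13/7 = 126883772/13209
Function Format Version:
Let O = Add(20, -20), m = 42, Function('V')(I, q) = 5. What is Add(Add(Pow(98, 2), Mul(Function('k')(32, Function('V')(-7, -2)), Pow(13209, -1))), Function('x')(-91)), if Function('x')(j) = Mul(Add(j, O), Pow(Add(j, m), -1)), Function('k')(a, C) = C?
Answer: Rational(126883772, 13209) ≈ 9605.9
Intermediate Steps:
O = 0
Function('x')(j) = Mul(j, Pow(Add(42, j), -1)) (Function('x')(j) = Mul(Add(j, 0), Pow(Add(j, 42), -1)) = Mul(j, Pow(Add(42, j), -1)))
Add(Add(Pow(98, 2), Mul(Function('k')(32, Function('V')(-7, -2)), Pow(13209, -1))), Function('x')(-91)) = Add(Add(Pow(98, 2), Mul(5, Pow(13209, -1))), Mul(-91, Pow(Add(42, -91), -1))) = Add(Add(9604, Mul(5, Rational(1, 13209))), Mul(-91, Pow(-49, -1))) = Add(Add(9604, Rational(5, 13209)), Mul(-91, Rational(-1, 49))) = Add(Rational(126859241, 13209), Rational(13, 7)) = Rational(126883772, 13209)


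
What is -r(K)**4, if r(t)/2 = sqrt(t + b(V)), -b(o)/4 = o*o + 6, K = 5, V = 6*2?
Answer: -5664400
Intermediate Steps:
V = 12
b(o) = -24 - 4*o**2 (b(o) = -4*(o*o + 6) = -4*(o**2 + 6) = -4*(6 + o**2) = -24 - 4*o**2)
r(t) = 2*sqrt(-600 + t) (r(t) = 2*sqrt(t + (-24 - 4*12**2)) = 2*sqrt(t + (-24 - 4*144)) = 2*sqrt(t + (-24 - 576)) = 2*sqrt(t - 600) = 2*sqrt(-600 + t))
-r(K)**4 = -(2*sqrt(-600 + 5))**4 = -(2*sqrt(-595))**4 = -(2*(I*sqrt(595)))**4 = -(2*I*sqrt(595))**4 = -1*5664400 = -5664400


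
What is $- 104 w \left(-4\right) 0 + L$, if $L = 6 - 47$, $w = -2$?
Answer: $-41$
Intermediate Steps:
$L = -41$
$- 104 w \left(-4\right) 0 + L = - 104 \left(-2\right) \left(-4\right) 0 - 41 = - 104 \cdot 8 \cdot 0 - 41 = \left(-104\right) 0 - 41 = 0 - 41 = -41$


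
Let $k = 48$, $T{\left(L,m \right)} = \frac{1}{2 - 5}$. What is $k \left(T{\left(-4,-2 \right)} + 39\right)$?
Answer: $1856$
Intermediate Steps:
$T{\left(L,m \right)} = - \frac{1}{3}$ ($T{\left(L,m \right)} = \frac{1}{-3} = - \frac{1}{3}$)
$k \left(T{\left(-4,-2 \right)} + 39\right) = 48 \left(- \frac{1}{3} + 39\right) = 48 \cdot \frac{116}{3} = 1856$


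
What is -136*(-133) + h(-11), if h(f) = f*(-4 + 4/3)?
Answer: 54352/3 ≈ 18117.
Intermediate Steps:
h(f) = -8*f/3 (h(f) = f*(-4 + 4*(⅓)) = f*(-4 + 4/3) = f*(-8/3) = -8*f/3)
-136*(-133) + h(-11) = -136*(-133) - 8/3*(-11) = 18088 + 88/3 = 54352/3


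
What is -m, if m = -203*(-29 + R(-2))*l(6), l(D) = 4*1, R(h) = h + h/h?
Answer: -24360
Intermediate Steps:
R(h) = 1 + h (R(h) = h + 1 = 1 + h)
l(D) = 4
m = 24360 (m = -203*(-29 + (1 - 2))*4 = -203*(-29 - 1)*4 = -(-6090)*4 = -203*(-120) = 24360)
-m = -1*24360 = -24360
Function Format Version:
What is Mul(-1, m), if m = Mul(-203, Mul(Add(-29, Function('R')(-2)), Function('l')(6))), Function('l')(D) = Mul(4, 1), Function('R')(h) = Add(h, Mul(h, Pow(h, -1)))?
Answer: -24360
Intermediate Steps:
Function('R')(h) = Add(1, h) (Function('R')(h) = Add(h, 1) = Add(1, h))
Function('l')(D) = 4
m = 24360 (m = Mul(-203, Mul(Add(-29, Add(1, -2)), 4)) = Mul(-203, Mul(Add(-29, -1), 4)) = Mul(-203, Mul(-30, 4)) = Mul(-203, -120) = 24360)
Mul(-1, m) = Mul(-1, 24360) = -24360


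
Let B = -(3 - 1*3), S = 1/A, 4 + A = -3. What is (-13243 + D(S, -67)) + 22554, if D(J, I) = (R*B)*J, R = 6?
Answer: 9311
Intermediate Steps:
A = -7 (A = -4 - 3 = -7)
S = -1/7 (S = 1/(-7) = -1/7 ≈ -0.14286)
B = 0 (B = -(3 - 3) = -1*0 = 0)
D(J, I) = 0 (D(J, I) = (6*0)*J = 0*J = 0)
(-13243 + D(S, -67)) + 22554 = (-13243 + 0) + 22554 = -13243 + 22554 = 9311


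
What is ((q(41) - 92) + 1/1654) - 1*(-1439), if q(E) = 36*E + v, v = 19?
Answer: 4700669/1654 ≈ 2842.0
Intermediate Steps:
q(E) = 19 + 36*E (q(E) = 36*E + 19 = 19 + 36*E)
((q(41) - 92) + 1/1654) - 1*(-1439) = (((19 + 36*41) - 92) + 1/1654) - 1*(-1439) = (((19 + 1476) - 92) + 1/1654) + 1439 = ((1495 - 92) + 1/1654) + 1439 = (1403 + 1/1654) + 1439 = 2320563/1654 + 1439 = 4700669/1654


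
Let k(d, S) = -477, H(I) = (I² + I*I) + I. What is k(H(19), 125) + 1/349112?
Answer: -166526423/349112 ≈ -477.00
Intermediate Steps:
H(I) = I + 2*I² (H(I) = (I² + I²) + I = 2*I² + I = I + 2*I²)
k(H(19), 125) + 1/349112 = -477 + 1/349112 = -166526423/349112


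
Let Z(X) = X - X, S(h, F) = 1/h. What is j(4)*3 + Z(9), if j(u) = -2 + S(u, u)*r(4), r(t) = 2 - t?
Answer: -15/2 ≈ -7.5000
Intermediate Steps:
Z(X) = 0
j(u) = -2 - 2/u (j(u) = -2 + (2 - 1*4)/u = -2 + (2 - 4)/u = -2 - 2/u)
j(4)*3 + Z(9) = (-2 - 2/4)*3 + 0 = (-2 - 2*1/4)*3 + 0 = (-2 - 1/2)*3 + 0 = -5/2*3 + 0 = -15/2 + 0 = -15/2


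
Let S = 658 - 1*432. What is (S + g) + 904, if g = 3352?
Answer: 4482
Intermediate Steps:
S = 226 (S = 658 - 432 = 226)
(S + g) + 904 = (226 + 3352) + 904 = 3578 + 904 = 4482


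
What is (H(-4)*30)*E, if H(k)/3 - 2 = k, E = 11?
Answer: -1980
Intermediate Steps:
H(k) = 6 + 3*k
(H(-4)*30)*E = ((6 + 3*(-4))*30)*11 = ((6 - 12)*30)*11 = -6*30*11 = -180*11 = -1980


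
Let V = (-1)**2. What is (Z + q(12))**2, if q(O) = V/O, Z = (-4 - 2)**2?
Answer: 187489/144 ≈ 1302.0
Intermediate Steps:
Z = 36 (Z = (-6)**2 = 36)
V = 1
q(O) = 1/O
(Z + q(12))**2 = (36 + 1/12)**2 = (433/12)**2 = 187489/144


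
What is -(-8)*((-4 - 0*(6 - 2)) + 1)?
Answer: -24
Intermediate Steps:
-(-8)*((-4 - 0*(6 - 2)) + 1) = -(-8)*((-4 - 0*4) + 1) = -(-8)*((-4 - 1*0) + 1) = -(-8)*((-4 + 0) + 1) = -(-8)*(-4 + 1) = -(-8)*(-3) = -4*6 = -24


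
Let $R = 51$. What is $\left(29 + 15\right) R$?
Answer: $2244$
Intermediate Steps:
$\left(29 + 15\right) R = \left(29 + 15\right) 51 = 44 \cdot 51 = 2244$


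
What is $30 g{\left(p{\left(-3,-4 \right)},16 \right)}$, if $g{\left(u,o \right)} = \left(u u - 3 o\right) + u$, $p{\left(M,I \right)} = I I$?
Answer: $6720$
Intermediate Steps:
$p{\left(M,I \right)} = I^{2}$
$g{\left(u,o \right)} = u + u^{2} - 3 o$ ($g{\left(u,o \right)} = \left(u^{2} - 3 o\right) + u = u + u^{2} - 3 o$)
$30 g{\left(p{\left(-3,-4 \right)},16 \right)} = 30 \left(\left(-4\right)^{2} + \left(\left(-4\right)^{2}\right)^{2} - 48\right) = 30 \left(16 + 16^{2} - 48\right) = 30 \left(16 + 256 - 48\right) = 30 \cdot 224 = 6720$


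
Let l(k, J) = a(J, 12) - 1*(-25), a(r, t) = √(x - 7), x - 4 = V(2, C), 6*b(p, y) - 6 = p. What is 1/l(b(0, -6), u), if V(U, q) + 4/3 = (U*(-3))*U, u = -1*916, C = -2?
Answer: 75/1924 - 7*I*√3/1924 ≈ 0.038981 - 0.0063016*I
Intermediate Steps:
b(p, y) = 1 + p/6
u = -916
V(U, q) = -4/3 - 3*U² (V(U, q) = -4/3 + (U*(-3))*U = -4/3 + (-3*U)*U = -4/3 - 3*U²)
x = -28/3 (x = 4 + (-4/3 - 3*2²) = 4 + (-4/3 - 3*4) = 4 + (-4/3 - 12) = 4 - 40/3 = -28/3 ≈ -9.3333)
a(r, t) = 7*I*√3/3 (a(r, t) = √(-28/3 - 7) = √(-49/3) = 7*I*√3/3)
l(k, J) = 25 + 7*I*√3/3 (l(k, J) = 7*I*√3/3 - 1*(-25) = 7*I*√3/3 + 25 = 25 + 7*I*√3/3)
1/l(b(0, -6), u) = 1/(25 + 7*I*√3/3)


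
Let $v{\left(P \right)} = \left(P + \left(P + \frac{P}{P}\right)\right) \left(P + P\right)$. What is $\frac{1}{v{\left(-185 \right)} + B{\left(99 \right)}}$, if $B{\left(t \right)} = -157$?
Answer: $\frac{1}{136373} \approx 7.3328 \cdot 10^{-6}$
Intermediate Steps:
$v{\left(P \right)} = 2 P \left(1 + 2 P\right)$ ($v{\left(P \right)} = \left(P + \left(P + 1\right)\right) 2 P = \left(P + \left(1 + P\right)\right) 2 P = \left(1 + 2 P\right) 2 P = 2 P \left(1 + 2 P\right)$)
$\frac{1}{v{\left(-185 \right)} + B{\left(99 \right)}} = \frac{1}{2 \left(-185\right) \left(1 + 2 \left(-185\right)\right) - 157} = \frac{1}{2 \left(-185\right) \left(1 - 370\right) - 157} = \frac{1}{2 \left(-185\right) \left(-369\right) - 157} = \frac{1}{136530 - 157} = \frac{1}{136373}$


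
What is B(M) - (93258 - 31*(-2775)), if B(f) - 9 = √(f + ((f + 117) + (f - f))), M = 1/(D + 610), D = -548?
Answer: -179274 + 2*√28117/31 ≈ -1.7926e+5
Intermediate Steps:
M = 1/62 (M = 1/(-548 + 610) = 1/62 ≈ 0.016129)
B(f) = 9 + √(117 + 2*f) (B(f) = 9 + √(f + ((f + 117) + (f - f))) = 9 + √(f + ((117 + f) + 0)) = 9 + √(f + (117 + f)) = 9 + √(117 + 2*f))
B(M) - (93258 - 31*(-2775)) = (9 + √(117 + 2*(1/62))) - (93258 - 31*(-2775)) = (9 + √(117 + 1/31)) - (93258 + 86025) = (9 + √(3628/31)) - 1*179283 = (9 + 2*√28117/31) - 179283 = -179274 + 2*√28117/31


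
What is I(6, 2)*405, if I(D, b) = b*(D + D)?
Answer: 9720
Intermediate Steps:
I(D, b) = 2*D*b (I(D, b) = b*(2*D) = 2*D*b)
I(6, 2)*405 = (2*6*2)*405 = 24*405 = 9720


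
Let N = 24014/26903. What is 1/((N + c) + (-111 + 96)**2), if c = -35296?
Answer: -26903/943491099 ≈ -2.8514e-5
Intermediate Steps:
N = 24014/26903 (N = 24014*(1/26903) = 24014/26903 ≈ 0.89261)
1/((N + c) + (-111 + 96)**2) = 1/((24014/26903 - 35296) + (-111 + 96)**2) = 1/(-949544274/26903 + (-15)**2) = 1/(-949544274/26903 + 225) = 1/(-943491099/26903) = -26903/943491099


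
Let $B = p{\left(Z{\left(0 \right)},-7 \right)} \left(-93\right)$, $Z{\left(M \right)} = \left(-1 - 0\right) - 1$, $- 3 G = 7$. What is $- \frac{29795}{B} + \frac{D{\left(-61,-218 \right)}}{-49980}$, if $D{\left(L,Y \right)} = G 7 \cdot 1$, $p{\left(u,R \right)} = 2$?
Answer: $\frac{15195481}{94860} \approx 160.19$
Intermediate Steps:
$G = - \frac{7}{3}$ ($G = \left(- \frac{1}{3}\right) 7 = - \frac{7}{3} \approx -2.3333$)
$Z{\left(M \right)} = -2$ ($Z{\left(M \right)} = \left(-1 + \left(-2 + 2\right)\right) - 1 = \left(-1 + 0\right) - 1 = -1 - 1 = -2$)
$D{\left(L,Y \right)} = - \frac{49}{3}$ ($D{\left(L,Y \right)} = \left(- \frac{7}{3}\right) 7 \cdot 1 = \left(- \frac{49}{3}\right) 1 = - \frac{49}{3}$)
$B = -186$ ($B = 2 \left(-93\right) = -186$)
$- \frac{29795}{B} + \frac{D{\left(-61,-218 \right)}}{-49980} = - \frac{29795}{-186} - \frac{49}{3 \left(-49980\right)} = \left(-29795\right) \left(- \frac{1}{186}\right) - - \frac{1}{3060} = \frac{29795}{186} + \frac{1}{3060} = \frac{15195481}{94860}$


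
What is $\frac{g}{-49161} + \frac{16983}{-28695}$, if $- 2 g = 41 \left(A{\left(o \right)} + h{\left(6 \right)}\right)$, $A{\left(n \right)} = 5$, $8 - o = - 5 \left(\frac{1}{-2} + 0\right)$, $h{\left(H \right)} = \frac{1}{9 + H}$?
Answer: $- \frac{831920809}{1410674895} \approx -0.58973$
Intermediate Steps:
$o = \frac{11}{2}$ ($o = 8 - - 5 \left(\frac{1}{-2} + 0\right) = 8 - - 5 \left(- \frac{1}{2} + 0\right) = 8 - \left(-5\right) \left(- \frac{1}{2}\right) = 8 - \frac{5}{2} = \frac{11}{2} \approx 5.5$)
$g = - \frac{1558}{15}$ ($g = - \frac{41 \left(5 + \frac{1}{9 + 6}\right)}{2} = - \frac{41 \left(5 + \frac{1}{15}\right)}{2} = - \frac{41 \cdot \frac{76}{15}}{2} = \left(- \frac{1}{2}\right) \frac{3116}{15} = - \frac{1558}{15} \approx -103.87$)
$\frac{g}{-49161} + \frac{16983}{-28695} = - \frac{1558}{15 \left(-49161\right)} + \frac{16983}{-28695} = \left(- \frac{1558}{15}\right) \left(- \frac{1}{49161}\right) + 16983 \left(- \frac{1}{28695}\right) = \frac{1558}{737415} - \frac{5661}{9565} = - \frac{831920809}{1410674895}$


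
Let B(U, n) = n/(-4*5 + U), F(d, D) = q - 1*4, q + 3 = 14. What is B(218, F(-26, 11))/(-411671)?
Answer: -7/81510858 ≈ -8.5878e-8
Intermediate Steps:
q = 11 (q = -3 + 14 = 11)
F(d, D) = 7 (F(d, D) = 11 - 1*4 = 11 - 4 = 7)
B(U, n) = n/(-20 + U)
B(218, F(-26, 11))/(-411671) = (7/(-20 + 218))/(-411671) = (7/198)*(-1/411671) = -7/81510858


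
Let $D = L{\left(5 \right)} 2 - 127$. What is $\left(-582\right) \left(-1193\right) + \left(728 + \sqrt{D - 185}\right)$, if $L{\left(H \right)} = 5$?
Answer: $695054 + i \sqrt{302} \approx 6.9505 \cdot 10^{5} + 17.378 i$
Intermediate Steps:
$D = -117$ ($D = 5 \cdot 2 - 127 = 10 - 127 = -117$)
$\left(-582\right) \left(-1193\right) + \left(728 + \sqrt{D - 185}\right) = \left(-582\right) \left(-1193\right) + \left(728 + \sqrt{-117 - 185}\right) = 694326 + \left(728 + \sqrt{-302}\right) = 694326 + \left(728 + i \sqrt{302}\right) = 695054 + i \sqrt{302}$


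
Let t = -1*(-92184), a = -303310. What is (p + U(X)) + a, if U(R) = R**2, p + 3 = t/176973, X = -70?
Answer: -17603650555/58991 ≈ -2.9841e+5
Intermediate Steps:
t = 92184
p = -146245/58991 (p = -3 + 92184/176973 = -3 + 92184*(1/176973) = -3 + 30728/58991 = -146245/58991 ≈ -2.4791)
(p + U(X)) + a = (-146245/58991 + (-70)**2) - 303310 = (-146245/58991 + 4900) - 303310 = 288909655/58991 - 303310 = -17603650555/58991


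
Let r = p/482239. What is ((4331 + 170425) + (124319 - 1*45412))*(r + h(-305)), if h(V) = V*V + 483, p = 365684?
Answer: 11438570271261648/482239 ≈ 2.3720e+10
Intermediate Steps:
h(V) = 483 + V² (h(V) = V² + 483 = 483 + V²)
r = 365684/482239 ≈ 0.75830
((4331 + 170425) + (124319 - 1*45412))*(r + h(-305)) = ((4331 + 170425) + (124319 - 1*45412))*(365684/482239 + (483 + (-305)²)) = (174756 + (124319 - 45412))*(365684/482239 + (483 + 93025)) = (174756 + 78907)*(365684/482239 + 93508) = 253663*(45093570096/482239) = 11438570271261648/482239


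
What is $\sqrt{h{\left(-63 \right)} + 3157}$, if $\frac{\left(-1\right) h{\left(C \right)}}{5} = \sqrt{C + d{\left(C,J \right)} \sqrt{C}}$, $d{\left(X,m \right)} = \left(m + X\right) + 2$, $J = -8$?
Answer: $\sqrt{3157 - 15 \sqrt{-7 - 23 i \sqrt{7}}} \approx 55.493 + 0.7895 i$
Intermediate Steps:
$d{\left(X,m \right)} = 2 + X + m$ ($d{\left(X,m \right)} = \left(X + m\right) + 2 = 2 + X + m$)
$h{\left(C \right)} = - 5 \sqrt{C + \sqrt{C} \left(-6 + C\right)}$ ($h{\left(C \right)} = - 5 \sqrt{C + \left(2 + C - 8\right) \sqrt{C}} = - 5 \sqrt{C + \left(-6 + C\right) \sqrt{C}} = - 5 \sqrt{C + \sqrt{C} \left(-6 + C\right)}$)
$\sqrt{h{\left(-63 \right)} + 3157} = \sqrt{- 5 \sqrt{-63 + \sqrt{-63} \left(-6 - 63\right)} + 3157} = \sqrt{- 5 \sqrt{-63 + 3 i \sqrt{7} \left(-69\right)} + 3157} = \sqrt{- 5 \sqrt{-63 - 207 i \sqrt{7}} + 3157} = \sqrt{3157 - 5 \sqrt{-63 - 207 i \sqrt{7}}}$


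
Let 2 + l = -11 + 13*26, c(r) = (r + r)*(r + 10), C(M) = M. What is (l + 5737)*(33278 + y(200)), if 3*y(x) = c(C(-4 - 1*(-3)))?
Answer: 201694864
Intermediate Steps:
c(r) = 2*r*(10 + r) (c(r) = (2*r)*(10 + r) = 2*r*(10 + r))
y(x) = -6 (y(x) = (2*(-4 - 1*(-3))*(10 + (-4 - 1*(-3))))/3 = (2*(-4 + 3)*(10 + (-4 + 3)))/3 = (2*(-1)*(10 - 1))/3 = (2*(-1)*9)/3 = (⅓)*(-18) = -6)
l = 325 (l = -2 + (-11 + 13*26) = -2 + (-11 + 338) = -2 + 327 = 325)
(l + 5737)*(33278 + y(200)) = (325 + 5737)*(33278 - 6) = 6062*33272 = 201694864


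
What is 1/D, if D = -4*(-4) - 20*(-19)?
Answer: 1/396 ≈ 0.0025253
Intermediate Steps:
D = 396 (D = 16 + 380 = 396)
1/D = 1/396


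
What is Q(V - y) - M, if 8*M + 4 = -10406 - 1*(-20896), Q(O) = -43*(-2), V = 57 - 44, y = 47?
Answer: -4899/4 ≈ -1224.8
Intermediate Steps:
V = 13
Q(O) = 86
M = 5243/4 (M = -1/2 + (-10406 - 1*(-20896))/8 = -1/2 + (-10406 + 20896)/8 = -1/2 + (1/8)*10490 = -1/2 + 5245/4 = 5243/4 ≈ 1310.8)
Q(V - y) - M = 86 - 1*5243/4 = 86 - 5243/4 = -4899/4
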